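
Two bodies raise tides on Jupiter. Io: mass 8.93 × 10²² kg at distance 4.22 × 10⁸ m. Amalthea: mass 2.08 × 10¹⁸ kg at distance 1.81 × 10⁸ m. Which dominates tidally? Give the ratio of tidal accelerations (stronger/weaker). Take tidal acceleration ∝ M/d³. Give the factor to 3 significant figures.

Io, by a factor of ≈ 3390

Compare M/d³ for the two perturbers:
Io: (8.93 × 10²²) / (4.22 × 10⁸)³ = 1.188 × 10⁻³
Amalthea: (2.08 × 10¹⁸) / (1.81 × 10⁸)³ = 3.508 × 10⁻⁷
Ratio (larger/smaller) = 3390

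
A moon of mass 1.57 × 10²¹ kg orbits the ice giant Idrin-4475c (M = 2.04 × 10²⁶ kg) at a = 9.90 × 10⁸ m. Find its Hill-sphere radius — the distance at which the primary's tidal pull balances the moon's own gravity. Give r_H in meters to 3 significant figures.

1.36 × 10⁷ m

r_H ≈ a (m/3M)^(1/3)
    = (9.90 × 10⁸) × (1.57 × 10²¹ / (3 × 2.04 × 10²⁶))^(1/3)
    = 1.36 × 10⁷ m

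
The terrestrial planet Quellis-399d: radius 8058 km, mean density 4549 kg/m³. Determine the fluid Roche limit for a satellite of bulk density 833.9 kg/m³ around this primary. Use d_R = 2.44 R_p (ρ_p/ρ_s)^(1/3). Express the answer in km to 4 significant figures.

34610 km

d_R = 2.44 × 8058 km × (4549/833.9)^(1/3)
    = 34610 km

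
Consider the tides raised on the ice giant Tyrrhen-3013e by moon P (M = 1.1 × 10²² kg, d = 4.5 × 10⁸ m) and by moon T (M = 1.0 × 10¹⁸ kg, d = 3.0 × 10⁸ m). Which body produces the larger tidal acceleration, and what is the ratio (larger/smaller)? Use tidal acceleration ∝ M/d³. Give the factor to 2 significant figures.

Moon P, by a factor of ≈ 3300

Compare M/d³ for the two perturbers:
Moon P: (1.1 × 10²²) / (4.5 × 10⁸)³ = 1.207 × 10⁻⁴
Moon T: (1.0 × 10¹⁸) / (3.0 × 10⁸)³ = 3.704 × 10⁻⁸
Ratio (larger/smaller) = 3300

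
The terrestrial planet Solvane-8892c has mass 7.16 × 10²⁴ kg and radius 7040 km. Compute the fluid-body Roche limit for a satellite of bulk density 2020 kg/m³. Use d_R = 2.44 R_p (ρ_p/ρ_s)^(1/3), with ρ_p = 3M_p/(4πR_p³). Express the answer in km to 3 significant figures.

ρ_p = 3M_p/(4πR_p³) = 3 × (7.16 × 10²⁴) / (4π × (7.04 × 10⁶ m)³) = 4900 kg/m³
d_R = 2.44 × 7040 km × (4900/2020)^(1/3)
    = 23100 km

23100 km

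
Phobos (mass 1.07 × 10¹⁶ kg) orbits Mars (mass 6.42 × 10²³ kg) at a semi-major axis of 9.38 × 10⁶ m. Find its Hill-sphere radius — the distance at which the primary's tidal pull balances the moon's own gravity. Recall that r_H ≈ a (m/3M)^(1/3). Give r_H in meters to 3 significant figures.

1.66 × 10⁴ m

r_H ≈ a (m/3M)^(1/3)
    = (9.38 × 10⁶) × (1.07 × 10¹⁶ / (3 × 6.42 × 10²³))^(1/3)
    = 1.66 × 10⁴ m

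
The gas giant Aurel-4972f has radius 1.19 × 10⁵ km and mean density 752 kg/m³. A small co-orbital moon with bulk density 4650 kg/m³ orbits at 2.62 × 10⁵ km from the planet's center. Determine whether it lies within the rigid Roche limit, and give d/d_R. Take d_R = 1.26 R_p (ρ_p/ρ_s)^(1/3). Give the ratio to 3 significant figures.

d_R = 1.26 × (1.19 × 10⁵ km) × (752/4650)^(1/3) = 81690 km
d/d_R = (2.62 × 10⁵) / (81690) = 3.21
Since d/d_R > 1, the body is outside the Roche limit.

outside; d/d_R ≈ 3.21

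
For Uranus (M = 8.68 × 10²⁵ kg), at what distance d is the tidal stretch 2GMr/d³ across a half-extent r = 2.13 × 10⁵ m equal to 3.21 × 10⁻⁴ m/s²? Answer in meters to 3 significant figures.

1.97 × 10⁸ m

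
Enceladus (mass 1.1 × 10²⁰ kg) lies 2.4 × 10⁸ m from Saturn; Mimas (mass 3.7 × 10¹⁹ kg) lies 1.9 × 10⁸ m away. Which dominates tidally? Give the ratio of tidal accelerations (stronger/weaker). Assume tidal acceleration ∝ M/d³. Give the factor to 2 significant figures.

Enceladus, by a factor of ≈ 1.5

Compare M/d³ for the two perturbers:
Enceladus: (1.1 × 10²⁰) / (2.4 × 10⁸)³ = 7.957 × 10⁻⁶
Mimas: (3.7 × 10¹⁹) / (1.9 × 10⁸)³ = 5.394 × 10⁻⁶
Ratio (larger/smaller) = 1.5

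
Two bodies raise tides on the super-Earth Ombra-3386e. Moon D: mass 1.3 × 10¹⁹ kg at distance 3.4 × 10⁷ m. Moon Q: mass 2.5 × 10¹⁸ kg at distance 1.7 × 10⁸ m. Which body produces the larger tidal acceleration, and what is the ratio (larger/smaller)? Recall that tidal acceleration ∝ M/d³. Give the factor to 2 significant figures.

Tidal acceleration ∝ M/d³, so compare M/d³ for each.
Moon D: (1.3 × 10¹⁹) / (3.4 × 10⁷)³ = 3.308 × 10⁻⁴
Moon Q: (2.5 × 10¹⁸) / (1.7 × 10⁸)³ = 5.089 × 10⁻⁷
Ratio (larger/smaller) = 650

Moon D, by a factor of ≈ 650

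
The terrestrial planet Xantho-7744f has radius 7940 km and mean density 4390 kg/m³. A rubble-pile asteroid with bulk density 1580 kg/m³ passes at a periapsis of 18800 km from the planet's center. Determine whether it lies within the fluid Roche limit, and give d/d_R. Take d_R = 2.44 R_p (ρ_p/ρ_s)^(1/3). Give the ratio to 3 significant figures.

inside; d/d_R ≈ 0.690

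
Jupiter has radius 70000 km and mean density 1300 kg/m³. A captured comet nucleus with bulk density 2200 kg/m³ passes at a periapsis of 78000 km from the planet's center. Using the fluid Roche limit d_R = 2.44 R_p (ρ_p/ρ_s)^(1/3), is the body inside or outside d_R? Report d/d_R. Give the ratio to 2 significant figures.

d_R = 2.44 × (70000 km) × (1300/2200)^(1/3) = 1.433 × 10⁵ km
d/d_R = (78000) / (1.433 × 10⁵) = 0.54
Since d/d_R < 1, the body is inside the Roche limit.

inside; d/d_R ≈ 0.54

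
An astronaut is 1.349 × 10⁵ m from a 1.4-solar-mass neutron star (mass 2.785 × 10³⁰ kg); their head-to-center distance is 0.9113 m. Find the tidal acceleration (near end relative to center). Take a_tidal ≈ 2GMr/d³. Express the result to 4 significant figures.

a_tidal = 2GMr/d³
        = 2 × (6.674 × 10⁻¹¹) × (2.785 × 10³⁰) × (0.9113) / (1.349 × 10⁵)³
        = 1.380 × 10⁵ m/s²

1.380 × 10⁵ m/s²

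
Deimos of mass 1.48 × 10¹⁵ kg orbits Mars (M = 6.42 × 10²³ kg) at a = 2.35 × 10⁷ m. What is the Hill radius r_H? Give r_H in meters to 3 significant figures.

r_H ≈ a (m/3M)^(1/3)
    = (2.35 × 10⁷) × (1.48 × 10¹⁵ / (3 × 6.42 × 10²³))^(1/3)
    = 2.15 × 10⁴ m

2.15 × 10⁴ m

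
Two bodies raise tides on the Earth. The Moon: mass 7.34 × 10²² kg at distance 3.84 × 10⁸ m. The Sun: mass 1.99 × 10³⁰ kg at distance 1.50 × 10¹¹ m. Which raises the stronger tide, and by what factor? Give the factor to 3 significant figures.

The Moon, by a factor of ≈ 2.20

Tidal stretch scales as M/d³; compute that for each body.
The Moon: (7.34 × 10²²) / (3.84 × 10⁸)³ = 1.296 × 10⁻³
The Sun: (1.99 × 10³⁰) / (1.50 × 10¹¹)³ = 5.896 × 10⁻⁴
Ratio (larger/smaller) = 2.20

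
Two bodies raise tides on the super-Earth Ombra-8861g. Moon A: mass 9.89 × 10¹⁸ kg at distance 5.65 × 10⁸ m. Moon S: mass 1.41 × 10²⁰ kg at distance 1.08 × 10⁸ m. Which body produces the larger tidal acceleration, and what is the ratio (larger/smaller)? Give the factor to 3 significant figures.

Compare M/d³ for the two perturbers:
Moon A: (9.89 × 10¹⁸) / (5.65 × 10⁸)³ = 5.483 × 10⁻⁸
Moon S: (1.41 × 10²⁰) / (1.08 × 10⁸)³ = 1.119 × 10⁻⁴
Ratio (larger/smaller) = 2040

Moon S, by a factor of ≈ 2040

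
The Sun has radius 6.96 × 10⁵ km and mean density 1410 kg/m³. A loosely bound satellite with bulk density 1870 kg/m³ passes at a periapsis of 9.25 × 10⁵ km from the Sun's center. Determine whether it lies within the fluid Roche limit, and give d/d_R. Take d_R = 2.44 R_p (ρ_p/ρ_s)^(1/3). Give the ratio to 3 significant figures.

d_R = 2.44 × (6.96 × 10⁵ km) × (1410/1870)^(1/3) = 1.546 × 10⁶ km
d/d_R = (9.25 × 10⁵) / (1.546 × 10⁶) = 0.598
Since d/d_R < 1, the body is inside the Roche limit.

inside; d/d_R ≈ 0.598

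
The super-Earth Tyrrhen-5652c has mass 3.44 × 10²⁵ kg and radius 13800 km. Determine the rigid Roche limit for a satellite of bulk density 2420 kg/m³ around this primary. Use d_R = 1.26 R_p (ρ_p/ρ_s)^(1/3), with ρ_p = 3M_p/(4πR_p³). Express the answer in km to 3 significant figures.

ρ_p = 3M_p/(4πR_p³) = 3 × (3.44 × 10²⁵) / (4π × (1.38 × 10⁷ m)³) = 3120 kg/m³
d_R = 1.26 × 13800 km × (3120/2420)^(1/3)
    = 18900 km

18900 km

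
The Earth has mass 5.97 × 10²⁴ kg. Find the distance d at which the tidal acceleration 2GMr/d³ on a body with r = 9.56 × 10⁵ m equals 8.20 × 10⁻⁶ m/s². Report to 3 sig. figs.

4.53 × 10⁸ m

2GMr/d³ = a_tidal  ⇒  d = (2GMr / a_tidal)^(1/3)
d = (2 × 6.674×10⁻¹¹ × (5.97 × 10²⁴) × (9.56 × 10⁵) / (8.20 × 10⁻⁶))^(1/3)
  = 4.53 × 10⁸ m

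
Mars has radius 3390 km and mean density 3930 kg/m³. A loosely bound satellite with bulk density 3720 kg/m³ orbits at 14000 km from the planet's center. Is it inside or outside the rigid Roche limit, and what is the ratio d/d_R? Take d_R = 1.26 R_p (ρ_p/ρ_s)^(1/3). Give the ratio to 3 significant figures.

outside; d/d_R ≈ 3.22

d_R = 1.26 × (3390 km) × (3930/3720)^(1/3) = 4350 km
d/d_R = (14000) / (4350) = 3.22
Since d/d_R > 1, the body is outside the Roche limit.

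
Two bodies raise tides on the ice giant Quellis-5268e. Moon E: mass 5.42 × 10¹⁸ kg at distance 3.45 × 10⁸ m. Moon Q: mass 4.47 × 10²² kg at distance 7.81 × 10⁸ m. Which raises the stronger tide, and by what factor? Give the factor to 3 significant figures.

Moon Q, by a factor of ≈ 711

The tide-raising term goes as M/d³ (the gradient of a 1/d² field).
Moon E: (5.42 × 10¹⁸) / (3.45 × 10⁸)³ = 1.320 × 10⁻⁷
Moon Q: (4.47 × 10²²) / (7.81 × 10⁸)³ = 9.383 × 10⁻⁵
Ratio (larger/smaller) = 711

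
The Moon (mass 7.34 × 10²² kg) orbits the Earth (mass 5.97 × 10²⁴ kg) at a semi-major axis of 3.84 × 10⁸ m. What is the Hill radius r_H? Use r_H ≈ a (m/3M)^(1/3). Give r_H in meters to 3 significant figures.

6.15 × 10⁷ m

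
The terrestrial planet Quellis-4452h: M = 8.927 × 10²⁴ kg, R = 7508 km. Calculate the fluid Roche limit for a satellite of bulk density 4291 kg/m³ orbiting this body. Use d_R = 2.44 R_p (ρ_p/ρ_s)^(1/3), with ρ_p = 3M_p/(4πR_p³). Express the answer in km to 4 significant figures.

ρ_p = 3M_p/(4πR_p³) = 3 × (8.927 × 10²⁴) / (4π × (7.508 × 10⁶ m)³) = 5036 kg/m³
d_R = 2.44 × 7508 km × (5036/4291)^(1/3)
    = 19320 km

19320 km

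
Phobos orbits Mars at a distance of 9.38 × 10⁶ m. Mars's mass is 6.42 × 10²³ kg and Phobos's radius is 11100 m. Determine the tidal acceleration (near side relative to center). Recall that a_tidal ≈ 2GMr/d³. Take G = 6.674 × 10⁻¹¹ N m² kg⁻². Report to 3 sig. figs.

a_tidal = 2GMr/d³
        = 2 × (6.674 × 10⁻¹¹) × (6.42 × 10²³) × (11100) / (9.38 × 10⁶)³
        = 1.15 × 10⁻³ m/s²

1.15 × 10⁻³ m/s²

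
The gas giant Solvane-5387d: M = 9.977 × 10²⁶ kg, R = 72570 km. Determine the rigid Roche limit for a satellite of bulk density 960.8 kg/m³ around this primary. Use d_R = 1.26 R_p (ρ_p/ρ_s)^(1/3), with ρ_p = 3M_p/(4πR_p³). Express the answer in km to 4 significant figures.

ρ_p = 3M_p/(4πR_p³) = 3 × (9.977 × 10²⁶) / (4π × (7.257 × 10⁷ m)³) = 623.2 kg/m³
d_R = 1.26 × 72570 km × (623.2/960.8)^(1/3)
    = 79150 km

79150 km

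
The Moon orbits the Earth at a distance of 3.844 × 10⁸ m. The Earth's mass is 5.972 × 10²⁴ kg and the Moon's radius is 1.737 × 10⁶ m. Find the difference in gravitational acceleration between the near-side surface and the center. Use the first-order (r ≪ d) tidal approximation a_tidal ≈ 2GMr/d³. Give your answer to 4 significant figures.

2.438 × 10⁻⁵ m/s²

a_tidal = 2GMr/d³
        = 2 × (6.674 × 10⁻¹¹) × (5.972 × 10²⁴) × (1.737 × 10⁶) / (3.844 × 10⁸)³
        = 2.438 × 10⁻⁵ m/s²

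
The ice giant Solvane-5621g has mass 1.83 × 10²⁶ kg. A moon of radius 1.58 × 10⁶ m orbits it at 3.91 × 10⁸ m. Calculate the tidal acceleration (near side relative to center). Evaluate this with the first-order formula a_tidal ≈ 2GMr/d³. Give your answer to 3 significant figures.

Differencing GM/(d−r)² and GM/d² to first order in r/d gives 2GMr/d³.
a_tidal = 2GMr/d³
        = 2 × (6.674 × 10⁻¹¹) × (1.83 × 10²⁶) × (1.58 × 10⁶) / (3.91 × 10⁸)³
        = 6.46 × 10⁻⁴ m/s²

6.46 × 10⁻⁴ m/s²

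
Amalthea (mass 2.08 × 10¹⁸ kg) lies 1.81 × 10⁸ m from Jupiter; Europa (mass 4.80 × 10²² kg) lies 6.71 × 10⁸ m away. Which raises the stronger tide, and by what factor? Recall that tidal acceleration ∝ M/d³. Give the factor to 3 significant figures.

Europa, by a factor of ≈ 453

The tide-raising term goes as M/d³ (the gradient of a 1/d² field).
Amalthea: (2.08 × 10¹⁸) / (1.81 × 10⁸)³ = 3.508 × 10⁻⁷
Europa: (4.80 × 10²²) / (6.71 × 10⁸)³ = 1.589 × 10⁻⁴
Ratio (larger/smaller) = 453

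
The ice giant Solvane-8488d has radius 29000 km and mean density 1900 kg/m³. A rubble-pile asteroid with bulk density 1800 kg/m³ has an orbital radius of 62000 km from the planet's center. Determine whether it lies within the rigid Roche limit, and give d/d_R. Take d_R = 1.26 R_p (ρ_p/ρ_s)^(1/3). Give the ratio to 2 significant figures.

outside; d/d_R ≈ 1.7

d_R = 1.26 × (29000 km) × (1900/1800)^(1/3) = 37200 km
d/d_R = (62000) / (37200) = 1.7
Since d/d_R > 1, the body is outside the Roche limit.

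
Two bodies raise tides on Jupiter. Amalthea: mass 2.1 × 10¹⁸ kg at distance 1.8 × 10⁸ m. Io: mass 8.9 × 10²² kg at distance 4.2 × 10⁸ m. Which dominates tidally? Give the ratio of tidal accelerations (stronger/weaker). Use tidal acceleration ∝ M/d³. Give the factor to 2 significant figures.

Tidal stretch scales as M/d³; compute that for each body.
Amalthea: (2.1 × 10¹⁸) / (1.8 × 10⁸)³ = 3.601 × 10⁻⁷
Io: (8.9 × 10²²) / (4.2 × 10⁸)³ = 1.201 × 10⁻³
Ratio (larger/smaller) = 3300

Io, by a factor of ≈ 3300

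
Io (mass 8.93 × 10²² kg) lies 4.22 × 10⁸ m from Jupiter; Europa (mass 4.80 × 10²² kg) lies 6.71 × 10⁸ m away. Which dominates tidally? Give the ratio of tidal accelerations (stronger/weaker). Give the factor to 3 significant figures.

Io, by a factor of ≈ 7.48

Tidal acceleration ∝ M/d³, so compare M/d³ for each.
Io: (8.93 × 10²²) / (4.22 × 10⁸)³ = 1.188 × 10⁻³
Europa: (4.80 × 10²²) / (6.71 × 10⁸)³ = 1.589 × 10⁻⁴
Ratio (larger/smaller) = 7.48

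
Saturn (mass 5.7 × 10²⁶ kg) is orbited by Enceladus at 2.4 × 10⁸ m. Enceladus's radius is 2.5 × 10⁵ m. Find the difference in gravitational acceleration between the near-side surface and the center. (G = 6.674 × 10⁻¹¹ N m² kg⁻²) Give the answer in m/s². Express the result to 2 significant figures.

Since r ≪ d, expand the inverse-square field across one radius to get the leading 2GMr/d³ term.
Δa = 2GMr/d³
   = 2 × (6.674 × 10⁻¹¹) × (5.7 × 10²⁶) × (2.5 × 10⁵) / (2.4 × 10⁸)³
   = 1.4 × 10⁻³ m/s²

1.4 × 10⁻³ m/s²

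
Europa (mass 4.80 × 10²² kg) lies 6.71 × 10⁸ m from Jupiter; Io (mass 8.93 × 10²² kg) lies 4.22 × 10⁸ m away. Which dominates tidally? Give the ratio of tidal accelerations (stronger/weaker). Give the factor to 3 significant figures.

Io, by a factor of ≈ 7.48

Tidal stretch scales as M/d³; compute that for each body.
Europa: (4.80 × 10²²) / (6.71 × 10⁸)³ = 1.589 × 10⁻⁴
Io: (8.93 × 10²²) / (4.22 × 10⁸)³ = 1.188 × 10⁻³
Ratio (larger/smaller) = 7.48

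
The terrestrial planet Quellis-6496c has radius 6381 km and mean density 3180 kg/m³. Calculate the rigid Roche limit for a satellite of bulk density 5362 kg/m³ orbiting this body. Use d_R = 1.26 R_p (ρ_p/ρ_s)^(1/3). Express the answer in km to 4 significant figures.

6755 km

d_R = 1.26 × 6381 km × (3180/5362)^(1/3)
    = 6755 km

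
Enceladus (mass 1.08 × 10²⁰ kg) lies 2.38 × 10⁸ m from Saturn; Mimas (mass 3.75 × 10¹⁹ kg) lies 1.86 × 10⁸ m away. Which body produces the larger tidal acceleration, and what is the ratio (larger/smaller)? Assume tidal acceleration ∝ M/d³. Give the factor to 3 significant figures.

Enceladus, by a factor of ≈ 1.37

The tide-raising term goes as M/d³ (the gradient of a 1/d² field).
Enceladus: (1.08 × 10²⁰) / (2.38 × 10⁸)³ = 8.011 × 10⁻⁶
Mimas: (3.75 × 10¹⁹) / (1.86 × 10⁸)³ = 5.828 × 10⁻⁶
Ratio (larger/smaller) = 1.37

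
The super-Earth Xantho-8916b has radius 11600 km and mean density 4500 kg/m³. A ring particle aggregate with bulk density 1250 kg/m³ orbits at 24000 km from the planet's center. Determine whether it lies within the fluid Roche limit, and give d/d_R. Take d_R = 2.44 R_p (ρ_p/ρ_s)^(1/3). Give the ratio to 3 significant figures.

inside; d/d_R ≈ 0.553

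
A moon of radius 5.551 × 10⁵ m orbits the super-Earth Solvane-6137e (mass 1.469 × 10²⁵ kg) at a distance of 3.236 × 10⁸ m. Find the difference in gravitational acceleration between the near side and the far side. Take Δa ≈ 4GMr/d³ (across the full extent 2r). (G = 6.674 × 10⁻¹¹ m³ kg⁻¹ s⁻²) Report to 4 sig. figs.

The field gradient is 2GM/d³; across the full diameter 2r the difference is 4GMr/d³.
Δa = 4GMr/d³
   = 4 × (6.674 × 10⁻¹¹) × (1.469 × 10²⁵) × (5.551 × 10⁵) / (3.236 × 10⁸)³
   = 6.424 × 10⁻⁵ m/s²

6.424 × 10⁻⁵ m/s²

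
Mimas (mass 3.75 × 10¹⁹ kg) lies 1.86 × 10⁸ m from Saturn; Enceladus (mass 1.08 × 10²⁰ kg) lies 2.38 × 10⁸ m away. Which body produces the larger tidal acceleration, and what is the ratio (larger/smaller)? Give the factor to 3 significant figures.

Enceladus, by a factor of ≈ 1.37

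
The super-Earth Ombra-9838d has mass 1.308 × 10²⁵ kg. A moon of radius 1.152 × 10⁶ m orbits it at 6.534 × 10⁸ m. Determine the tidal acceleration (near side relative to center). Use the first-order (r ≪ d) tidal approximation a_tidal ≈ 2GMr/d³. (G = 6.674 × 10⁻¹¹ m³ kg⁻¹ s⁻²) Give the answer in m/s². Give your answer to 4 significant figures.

The tidal stretch is the gradient of GM/d² times the body's extent r, hence the 1/d³ dependence.
a_tidal = 2GMr/d³
        = 2 × (6.674 × 10⁻¹¹) × (1.308 × 10²⁵) × (1.152 × 10⁶) / (6.534 × 10⁸)³
        = 7.210 × 10⁻⁶ m/s²

7.210 × 10⁻⁶ m/s²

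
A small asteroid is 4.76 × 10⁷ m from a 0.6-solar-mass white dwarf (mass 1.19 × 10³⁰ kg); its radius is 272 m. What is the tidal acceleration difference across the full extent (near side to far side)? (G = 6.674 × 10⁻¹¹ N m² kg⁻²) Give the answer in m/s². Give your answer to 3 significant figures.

8.01 × 10⁻¹ m/s²

Differencing GM/(d−r)² and GM/(d+r)² to first order in r/d gives 4GMr/d³.
Δa = 4GMr/d³
   = 4 × (6.674 × 10⁻¹¹) × (1.19 × 10³⁰) × (272) / (4.76 × 10⁷)³
   = 8.01 × 10⁻¹ m/s²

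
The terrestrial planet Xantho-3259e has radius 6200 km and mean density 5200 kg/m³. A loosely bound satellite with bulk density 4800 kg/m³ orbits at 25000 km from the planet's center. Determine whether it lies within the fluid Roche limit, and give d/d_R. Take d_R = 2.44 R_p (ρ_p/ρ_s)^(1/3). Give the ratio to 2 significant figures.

d_R = 2.44 × (6200 km) × (5200/4800)^(1/3) = 15540 km
d/d_R = (25000) / (15540) = 1.6
Since d/d_R > 1, the body is outside the Roche limit.

outside; d/d_R ≈ 1.6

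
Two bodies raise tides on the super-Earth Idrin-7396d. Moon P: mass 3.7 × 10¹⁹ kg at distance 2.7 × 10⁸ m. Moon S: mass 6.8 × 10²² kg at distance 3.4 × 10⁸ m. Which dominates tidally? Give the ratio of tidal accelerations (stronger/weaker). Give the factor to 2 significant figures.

Moon S, by a factor of ≈ 920

Tidal stretch scales as M/d³; compute that for each body.
Moon P: (3.7 × 10¹⁹) / (2.7 × 10⁸)³ = 1.880 × 10⁻⁶
Moon S: (6.8 × 10²²) / (3.4 × 10⁸)³ = 1.730 × 10⁻³
Ratio (larger/smaller) = 920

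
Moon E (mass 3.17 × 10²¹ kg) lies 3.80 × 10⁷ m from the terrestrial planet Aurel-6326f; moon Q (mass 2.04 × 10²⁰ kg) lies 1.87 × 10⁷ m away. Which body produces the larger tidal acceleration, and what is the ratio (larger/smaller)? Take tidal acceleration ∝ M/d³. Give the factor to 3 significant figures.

The tide-raising term goes as M/d³ (the gradient of a 1/d² field).
Moon E: (3.17 × 10²¹) / (3.80 × 10⁷)³ = 5.777 × 10⁻²
Moon Q: (2.04 × 10²⁰) / (1.87 × 10⁷)³ = 3.120 × 10⁻²
Ratio (larger/smaller) = 1.85

Moon E, by a factor of ≈ 1.85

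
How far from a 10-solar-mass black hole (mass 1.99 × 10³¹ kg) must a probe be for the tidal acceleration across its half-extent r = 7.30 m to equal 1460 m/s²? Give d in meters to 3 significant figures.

2GMr/d³ = a_tidal  ⇒  d = (2GMr / a_tidal)^(1/3)
d = (2 × 6.674×10⁻¹¹ × (1.99 × 10³¹) × (7.30) / (1460))^(1/3)
  = 2.37 × 10⁶ m

2.37 × 10⁶ m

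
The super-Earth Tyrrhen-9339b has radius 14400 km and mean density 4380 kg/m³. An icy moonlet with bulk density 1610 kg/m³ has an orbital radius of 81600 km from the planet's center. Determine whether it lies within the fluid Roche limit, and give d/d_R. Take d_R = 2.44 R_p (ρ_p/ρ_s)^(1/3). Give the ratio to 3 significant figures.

outside; d/d_R ≈ 1.66

d_R = 2.44 × (14400 km) × (4380/1610)^(1/3) = 49050 km
d/d_R = (81600) / (49050) = 1.66
Since d/d_R > 1, the body is outside the Roche limit.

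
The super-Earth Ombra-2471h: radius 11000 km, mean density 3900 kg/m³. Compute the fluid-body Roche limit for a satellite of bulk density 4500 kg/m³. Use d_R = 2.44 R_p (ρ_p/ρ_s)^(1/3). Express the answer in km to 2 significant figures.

d_R = 2.44 × 11000 km × (3900/4500)^(1/3)
    = 26000 km

26000 km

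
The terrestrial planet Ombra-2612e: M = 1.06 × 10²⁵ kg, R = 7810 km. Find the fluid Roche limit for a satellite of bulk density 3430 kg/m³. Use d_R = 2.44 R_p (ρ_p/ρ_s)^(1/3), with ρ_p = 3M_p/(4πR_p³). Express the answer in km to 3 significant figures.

22000 km

ρ_p = 3M_p/(4πR_p³) = 3 × (1.06 × 10²⁵) / (4π × (7.81 × 10⁶ m)³) = 5310 kg/m³
d_R = 2.44 × 7810 km × (5310/3430)^(1/3)
    = 22000 km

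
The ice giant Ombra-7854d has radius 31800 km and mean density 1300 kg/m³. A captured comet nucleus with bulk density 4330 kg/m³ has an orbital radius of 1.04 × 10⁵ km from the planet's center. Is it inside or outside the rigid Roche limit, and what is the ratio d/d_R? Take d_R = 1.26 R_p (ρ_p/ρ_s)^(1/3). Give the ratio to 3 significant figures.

outside; d/d_R ≈ 3.88

d_R = 1.26 × (31800 km) × (1300/4330)^(1/3) = 26830 km
d/d_R = (1.04 × 10⁵) / (26830) = 3.88
Since d/d_R > 1, the body is outside the Roche limit.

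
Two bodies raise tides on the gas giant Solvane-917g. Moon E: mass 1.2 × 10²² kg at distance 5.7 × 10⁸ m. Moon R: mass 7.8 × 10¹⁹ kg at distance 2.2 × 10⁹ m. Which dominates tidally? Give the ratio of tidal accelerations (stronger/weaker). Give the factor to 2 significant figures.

Moon E, by a factor of ≈ 8800

The tide-raising term goes as M/d³ (the gradient of a 1/d² field).
Moon E: (1.2 × 10²²) / (5.7 × 10⁸)³ = 6.480 × 10⁻⁵
Moon R: (7.8 × 10¹⁹) / (2.2 × 10⁹)³ = 7.325 × 10⁻⁹
Ratio (larger/smaller) = 8800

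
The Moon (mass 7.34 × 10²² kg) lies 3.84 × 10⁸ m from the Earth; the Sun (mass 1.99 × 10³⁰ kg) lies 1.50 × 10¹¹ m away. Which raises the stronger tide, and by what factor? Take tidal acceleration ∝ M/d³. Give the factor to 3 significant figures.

The Moon, by a factor of ≈ 2.20

The tide-raising term goes as M/d³ (the gradient of a 1/d² field).
The Moon: (7.34 × 10²²) / (3.84 × 10⁸)³ = 1.296 × 10⁻³
The Sun: (1.99 × 10³⁰) / (1.50 × 10¹¹)³ = 5.896 × 10⁻⁴
Ratio (larger/smaller) = 2.20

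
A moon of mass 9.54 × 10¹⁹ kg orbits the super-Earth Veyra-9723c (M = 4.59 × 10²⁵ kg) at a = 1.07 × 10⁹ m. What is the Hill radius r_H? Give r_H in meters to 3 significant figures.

r_H ≈ a (m/3M)^(1/3)
    = (1.07 × 10⁹) × (9.54 × 10¹⁹ / (3 × 4.59 × 10²⁵))^(1/3)
    = 9.47 × 10⁶ m

9.47 × 10⁶ m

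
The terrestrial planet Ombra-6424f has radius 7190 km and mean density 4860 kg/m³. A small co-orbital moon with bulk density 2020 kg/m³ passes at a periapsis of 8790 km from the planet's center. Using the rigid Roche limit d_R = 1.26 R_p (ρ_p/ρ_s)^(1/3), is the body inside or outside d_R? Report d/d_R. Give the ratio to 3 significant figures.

d_R = 1.26 × (7190 km) × (4860/2020)^(1/3) = 12140 km
d/d_R = (8790) / (12140) = 0.724
Since d/d_R < 1, the body is inside the Roche limit.

inside; d/d_R ≈ 0.724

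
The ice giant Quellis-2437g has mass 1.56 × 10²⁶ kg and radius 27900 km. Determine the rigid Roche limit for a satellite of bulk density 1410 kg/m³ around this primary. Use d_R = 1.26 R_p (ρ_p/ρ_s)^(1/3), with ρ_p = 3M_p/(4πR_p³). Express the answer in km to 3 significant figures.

37500 km

ρ_p = 3M_p/(4πR_p³) = 3 × (1.56 × 10²⁶) / (4π × (2.79 × 10⁷ m)³) = 1710 kg/m³
d_R = 1.26 × 27900 km × (1710/1410)^(1/3)
    = 37500 km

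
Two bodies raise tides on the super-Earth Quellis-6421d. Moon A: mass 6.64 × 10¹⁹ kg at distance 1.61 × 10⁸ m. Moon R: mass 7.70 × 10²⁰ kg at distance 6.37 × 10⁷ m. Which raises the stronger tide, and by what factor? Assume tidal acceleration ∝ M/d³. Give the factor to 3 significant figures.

Moon R, by a factor of ≈ 187

Compare M/d³ for the two perturbers:
Moon A: (6.64 × 10¹⁹) / (1.61 × 10⁸)³ = 1.591 × 10⁻⁵
Moon R: (7.70 × 10²⁰) / (6.37 × 10⁷)³ = 2.979 × 10⁻³
Ratio (larger/smaller) = 187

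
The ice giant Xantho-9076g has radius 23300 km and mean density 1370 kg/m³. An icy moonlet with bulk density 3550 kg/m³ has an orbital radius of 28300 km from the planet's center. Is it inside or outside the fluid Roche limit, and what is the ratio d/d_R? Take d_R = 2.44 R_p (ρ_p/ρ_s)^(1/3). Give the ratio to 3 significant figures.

inside; d/d_R ≈ 0.684

d_R = 2.44 × (23300 km) × (1370/3550)^(1/3) = 41390 km
d/d_R = (28300) / (41390) = 0.684
Since d/d_R < 1, the body is inside the Roche limit.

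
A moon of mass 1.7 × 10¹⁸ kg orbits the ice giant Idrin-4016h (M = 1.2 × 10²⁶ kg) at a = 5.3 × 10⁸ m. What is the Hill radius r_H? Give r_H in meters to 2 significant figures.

8.9 × 10⁵ m

r_H ≈ a (m/3M)^(1/3)
    = (5.3 × 10⁸) × (1.7 × 10¹⁸ / (3 × 1.2 × 10²⁶))^(1/3)
    = 8.9 × 10⁵ m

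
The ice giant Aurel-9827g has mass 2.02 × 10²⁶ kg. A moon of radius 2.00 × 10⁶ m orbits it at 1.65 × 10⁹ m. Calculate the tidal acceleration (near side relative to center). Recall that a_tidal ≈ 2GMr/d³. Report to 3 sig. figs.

The tidal stretch is the gradient of GM/d² times the body's extent r, hence the 1/d³ dependence.
a_tidal = 2GMr/d³
        = 2 × (6.674 × 10⁻¹¹) × (2.02 × 10²⁶) × (2.00 × 10⁶) / (1.65 × 10⁹)³
        = 1.20 × 10⁻⁵ m/s²

1.20 × 10⁻⁵ m/s²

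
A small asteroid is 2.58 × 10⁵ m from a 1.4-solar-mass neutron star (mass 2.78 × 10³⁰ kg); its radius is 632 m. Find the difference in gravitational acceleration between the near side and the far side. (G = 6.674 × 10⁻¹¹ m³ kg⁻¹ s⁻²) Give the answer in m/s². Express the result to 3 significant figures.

2.73 × 10⁷ m/s²

a_tidal = 4GMr/d³
        = 4 × (6.674 × 10⁻¹¹) × (2.78 × 10³⁰) × (632) / (2.58 × 10⁵)³
        = 2.73 × 10⁷ m/s²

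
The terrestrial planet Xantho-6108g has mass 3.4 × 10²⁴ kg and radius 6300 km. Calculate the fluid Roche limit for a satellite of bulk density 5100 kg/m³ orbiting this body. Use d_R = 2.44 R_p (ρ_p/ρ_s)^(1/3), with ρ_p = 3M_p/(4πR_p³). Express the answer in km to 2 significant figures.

ρ_p = 3M_p/(4πR_p³) = 3 × (3.4 × 10²⁴) / (4π × (6.3 × 10⁶ m)³) = 3200 kg/m³
d_R = 2.44 × 6300 km × (3200/5100)^(1/3)
    = 13000 km

13000 km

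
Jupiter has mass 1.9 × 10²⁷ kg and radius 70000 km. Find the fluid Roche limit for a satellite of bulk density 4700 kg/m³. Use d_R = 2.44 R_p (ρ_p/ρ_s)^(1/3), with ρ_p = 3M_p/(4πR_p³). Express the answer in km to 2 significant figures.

1.1 × 10⁵ km

ρ_p = 3M_p/(4πR_p³) = 3 × (1.9 × 10²⁷) / (4π × (7.0 × 10⁷ m)³) = 1300 kg/m³
d_R = 2.44 × 70000 km × (1300/4700)^(1/3)
    = 1.1 × 10⁵ km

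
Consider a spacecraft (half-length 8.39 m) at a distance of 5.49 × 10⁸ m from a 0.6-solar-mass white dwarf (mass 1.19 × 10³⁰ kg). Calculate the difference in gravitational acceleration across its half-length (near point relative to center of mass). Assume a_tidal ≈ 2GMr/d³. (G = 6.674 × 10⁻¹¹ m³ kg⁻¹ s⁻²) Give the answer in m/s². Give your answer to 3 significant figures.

The tidal stretch is the gradient of GM/d² times the body's extent r, hence the 1/d³ dependence.
a_tidal = 2GMr/d³
        = 2 × (6.674 × 10⁻¹¹) × (1.19 × 10³⁰) × (8.39) / (5.49 × 10⁸)³
        = 8.05 × 10⁻⁶ m/s²

8.05 × 10⁻⁶ m/s²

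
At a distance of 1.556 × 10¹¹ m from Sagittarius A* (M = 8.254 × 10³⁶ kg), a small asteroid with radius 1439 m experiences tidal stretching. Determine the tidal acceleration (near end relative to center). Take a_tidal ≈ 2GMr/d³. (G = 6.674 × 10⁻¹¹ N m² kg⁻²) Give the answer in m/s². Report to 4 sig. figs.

4.208 × 10⁻⁴ m/s²

Differencing GM/(d−r)² and GM/d² to first order in r/d gives 2GMr/d³.
a_tidal = 2GMr/d³
        = 2 × (6.674 × 10⁻¹¹) × (8.254 × 10³⁶) × (1439) / (1.556 × 10¹¹)³
        = 4.208 × 10⁻⁴ m/s²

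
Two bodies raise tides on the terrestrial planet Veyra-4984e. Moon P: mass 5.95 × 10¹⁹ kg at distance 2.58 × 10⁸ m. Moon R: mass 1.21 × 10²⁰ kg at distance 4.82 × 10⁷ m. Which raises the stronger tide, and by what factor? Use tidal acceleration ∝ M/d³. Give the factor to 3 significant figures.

Moon R, by a factor of ≈ 312

The tide-raising term goes as M/d³ (the gradient of a 1/d² field).
Moon P: (5.95 × 10¹⁹) / (2.58 × 10⁸)³ = 3.465 × 10⁻⁶
Moon R: (1.21 × 10²⁰) / (4.82 × 10⁷)³ = 1.081 × 10⁻³
Ratio (larger/smaller) = 312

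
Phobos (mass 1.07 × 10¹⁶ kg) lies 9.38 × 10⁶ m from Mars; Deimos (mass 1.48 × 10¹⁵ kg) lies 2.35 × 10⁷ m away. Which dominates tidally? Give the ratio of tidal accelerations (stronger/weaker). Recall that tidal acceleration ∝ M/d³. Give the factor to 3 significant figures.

Phobos, by a factor of ≈ 114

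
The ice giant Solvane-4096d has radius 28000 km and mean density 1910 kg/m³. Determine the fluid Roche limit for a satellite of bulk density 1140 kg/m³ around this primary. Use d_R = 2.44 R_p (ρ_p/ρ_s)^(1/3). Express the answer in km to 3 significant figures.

d_R = 2.44 × 28000 km × (1910/1140)^(1/3)
    = 81100 km

81100 km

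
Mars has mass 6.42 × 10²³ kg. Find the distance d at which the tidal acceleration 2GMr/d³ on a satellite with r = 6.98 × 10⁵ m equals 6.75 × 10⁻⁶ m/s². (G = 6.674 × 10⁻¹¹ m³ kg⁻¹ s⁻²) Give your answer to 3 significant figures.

2.07 × 10⁸ m

2GMr/d³ = a_tidal  ⇒  d = (2GMr / a_tidal)^(1/3)
d = (2 × 6.674×10⁻¹¹ × (6.42 × 10²³) × (6.98 × 10⁵) / (6.75 × 10⁻⁶))^(1/3)
  = 2.07 × 10⁸ m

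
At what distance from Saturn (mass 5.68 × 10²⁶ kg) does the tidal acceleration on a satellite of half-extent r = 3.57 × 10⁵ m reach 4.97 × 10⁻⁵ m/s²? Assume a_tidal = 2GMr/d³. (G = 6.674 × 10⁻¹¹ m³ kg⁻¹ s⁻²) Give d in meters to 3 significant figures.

2GMr/d³ = a_tidal  ⇒  d = (2GMr / a_tidal)^(1/3)
d = (2 × 6.674×10⁻¹¹ × (5.68 × 10²⁶) × (3.57 × 10⁵) / (4.97 × 10⁻⁵))^(1/3)
  = 8.17 × 10⁸ m

8.17 × 10⁸ m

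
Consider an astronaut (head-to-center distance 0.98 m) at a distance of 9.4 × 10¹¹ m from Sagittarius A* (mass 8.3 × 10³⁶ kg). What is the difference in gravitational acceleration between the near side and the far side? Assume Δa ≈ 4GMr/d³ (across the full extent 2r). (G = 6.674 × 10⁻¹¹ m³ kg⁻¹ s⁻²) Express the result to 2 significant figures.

2.6 × 10⁻⁹ m/s²

Δg = 4GMr/d³
   = 4 × (6.674 × 10⁻¹¹) × (8.3 × 10³⁶) × (0.98) / (9.4 × 10¹¹)³
   = 2.6 × 10⁻⁹ m/s²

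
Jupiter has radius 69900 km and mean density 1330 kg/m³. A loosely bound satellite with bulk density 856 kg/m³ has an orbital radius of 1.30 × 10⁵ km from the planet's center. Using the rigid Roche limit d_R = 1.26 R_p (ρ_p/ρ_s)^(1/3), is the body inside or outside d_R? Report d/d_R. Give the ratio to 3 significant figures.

d_R = 1.26 × (69900 km) × (1330/856)^(1/3) = 1.020 × 10⁵ km
d/d_R = (1.30 × 10⁵) / (1.020 × 10⁵) = 1.27
Since d/d_R > 1, the body is outside the Roche limit.

outside; d/d_R ≈ 1.27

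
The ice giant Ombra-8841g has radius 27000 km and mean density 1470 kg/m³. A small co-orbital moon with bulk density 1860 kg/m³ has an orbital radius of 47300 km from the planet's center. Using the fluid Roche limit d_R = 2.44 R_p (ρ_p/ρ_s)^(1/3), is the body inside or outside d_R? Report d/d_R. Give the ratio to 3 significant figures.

inside; d/d_R ≈ 0.777

d_R = 2.44 × (27000 km) × (1470/1860)^(1/3) = 60910 km
d/d_R = (47300) / (60910) = 0.777
Since d/d_R < 1, the body is inside the Roche limit.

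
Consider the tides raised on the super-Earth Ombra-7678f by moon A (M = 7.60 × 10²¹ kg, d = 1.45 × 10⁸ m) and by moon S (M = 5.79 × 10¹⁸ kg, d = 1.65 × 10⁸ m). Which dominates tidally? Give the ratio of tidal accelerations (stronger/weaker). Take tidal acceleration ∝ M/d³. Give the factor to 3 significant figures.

Moon A, by a factor of ≈ 1930

Tidal acceleration ∝ M/d³, so compare M/d³ for each.
Moon A: (7.60 × 10²¹) / (1.45 × 10⁸)³ = 2.493 × 10⁻³
Moon S: (5.79 × 10¹⁸) / (1.65 × 10⁸)³ = 1.289 × 10⁻⁶
Ratio (larger/smaller) = 1930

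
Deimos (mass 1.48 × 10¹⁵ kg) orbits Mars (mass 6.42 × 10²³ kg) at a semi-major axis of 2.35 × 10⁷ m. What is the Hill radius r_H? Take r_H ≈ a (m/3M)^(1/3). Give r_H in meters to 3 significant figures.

r_H ≈ a (m/3M)^(1/3)
    = (2.35 × 10⁷) × (1.48 × 10¹⁵ / (3 × 6.42 × 10²³))^(1/3)
    = 2.15 × 10⁴ m

2.15 × 10⁴ m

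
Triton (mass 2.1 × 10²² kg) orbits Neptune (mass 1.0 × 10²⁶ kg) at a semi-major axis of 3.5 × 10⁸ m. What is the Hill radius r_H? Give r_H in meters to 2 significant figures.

r_H ≈ a (m/3M)^(1/3)
    = (3.5 × 10⁸) × (2.1 × 10²² / (3 × 1.0 × 10²⁶))^(1/3)
    = 1.4 × 10⁷ m

1.4 × 10⁷ m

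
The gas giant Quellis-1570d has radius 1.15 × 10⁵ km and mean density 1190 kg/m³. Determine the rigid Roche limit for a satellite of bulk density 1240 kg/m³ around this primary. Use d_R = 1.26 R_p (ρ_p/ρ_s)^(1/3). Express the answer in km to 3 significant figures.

d_R = 1.26 × 1.15 × 10⁵ km × (1190/1240)^(1/3)
    = 1.43 × 10⁵ km

1.43 × 10⁵ km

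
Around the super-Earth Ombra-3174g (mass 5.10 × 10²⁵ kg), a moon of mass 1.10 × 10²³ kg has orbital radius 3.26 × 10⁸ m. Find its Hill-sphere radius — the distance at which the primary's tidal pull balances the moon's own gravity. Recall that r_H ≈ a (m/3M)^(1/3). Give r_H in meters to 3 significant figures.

2.92 × 10⁷ m

r_H ≈ a (m/3M)^(1/3)
    = (3.26 × 10⁸) × (1.10 × 10²³ / (3 × 5.10 × 10²⁵))^(1/3)
    = 2.92 × 10⁷ m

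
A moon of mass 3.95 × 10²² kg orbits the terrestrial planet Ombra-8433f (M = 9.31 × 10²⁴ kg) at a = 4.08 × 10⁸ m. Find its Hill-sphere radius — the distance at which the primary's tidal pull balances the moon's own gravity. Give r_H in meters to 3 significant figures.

4.58 × 10⁷ m

r_H ≈ a (m/3M)^(1/3)
    = (4.08 × 10⁸) × (3.95 × 10²² / (3 × 9.31 × 10²⁴))^(1/3)
    = 4.58 × 10⁷ m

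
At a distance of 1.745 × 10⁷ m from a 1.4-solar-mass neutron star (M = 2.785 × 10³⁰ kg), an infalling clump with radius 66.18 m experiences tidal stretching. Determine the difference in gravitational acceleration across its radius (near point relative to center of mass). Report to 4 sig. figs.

4.630 m/s²

The tidal stretch is the gradient of GM/d² times the body's extent r, hence the 1/d³ dependence.
Δa = 2GMr/d³
   = 2 × (6.674 × 10⁻¹¹) × (2.785 × 10³⁰) × (66.18) / (1.745 × 10⁷)³
   = 4.630 m/s²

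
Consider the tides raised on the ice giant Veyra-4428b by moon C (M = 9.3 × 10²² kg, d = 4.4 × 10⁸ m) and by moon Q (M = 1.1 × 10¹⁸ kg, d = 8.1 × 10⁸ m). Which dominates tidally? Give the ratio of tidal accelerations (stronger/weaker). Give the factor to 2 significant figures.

Compare M/d³ for the two perturbers:
Moon C: (9.3 × 10²²) / (4.4 × 10⁸)³ = 1.092 × 10⁻³
Moon Q: (1.1 × 10¹⁸) / (8.1 × 10⁸)³ = 2.070 × 10⁻⁹
Ratio (larger/smaller) = 5.3 × 10⁵

Moon C, by a factor of ≈ 5.3 × 10⁵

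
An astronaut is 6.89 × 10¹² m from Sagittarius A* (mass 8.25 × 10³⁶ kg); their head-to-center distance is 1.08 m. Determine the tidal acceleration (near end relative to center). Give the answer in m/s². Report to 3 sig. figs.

3.64 × 10⁻¹² m/s²

Δa = 2GMr/d³
   = 2 × (6.674 × 10⁻¹¹) × (8.25 × 10³⁶) × (1.08) / (6.89 × 10¹²)³
   = 3.64 × 10⁻¹² m/s²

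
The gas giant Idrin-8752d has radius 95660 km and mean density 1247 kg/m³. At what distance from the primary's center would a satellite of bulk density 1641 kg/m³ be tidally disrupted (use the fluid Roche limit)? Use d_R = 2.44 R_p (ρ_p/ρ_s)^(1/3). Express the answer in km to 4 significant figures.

d_R = 2.44 × 95660 km × (1247/1641)^(1/3)
    = 2.130 × 10⁵ km

2.130 × 10⁵ km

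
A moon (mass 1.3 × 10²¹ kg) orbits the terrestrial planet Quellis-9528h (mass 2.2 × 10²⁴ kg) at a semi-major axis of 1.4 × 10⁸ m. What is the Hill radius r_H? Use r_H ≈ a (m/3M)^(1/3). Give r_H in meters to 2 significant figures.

8.1 × 10⁶ m

r_H ≈ a (m/3M)^(1/3)
    = (1.4 × 10⁸) × (1.3 × 10²¹ / (3 × 2.2 × 10²⁴))^(1/3)
    = 8.1 × 10⁶ m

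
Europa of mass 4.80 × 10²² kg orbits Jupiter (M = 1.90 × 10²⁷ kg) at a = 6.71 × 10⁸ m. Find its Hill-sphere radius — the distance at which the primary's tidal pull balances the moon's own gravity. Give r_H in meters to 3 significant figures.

1.37 × 10⁷ m

r_H ≈ a (m/3M)^(1/3)
    = (6.71 × 10⁸) × (4.80 × 10²² / (3 × 1.90 × 10²⁷))^(1/3)
    = 1.37 × 10⁷ m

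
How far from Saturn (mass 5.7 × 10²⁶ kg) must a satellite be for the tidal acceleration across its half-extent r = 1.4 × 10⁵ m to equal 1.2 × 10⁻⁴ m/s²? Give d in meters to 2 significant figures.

4.5 × 10⁸ m

2GMr/d³ = a_tidal  ⇒  d = (2GMr / a_tidal)^(1/3)
d = (2 × 6.674×10⁻¹¹ × (5.7 × 10²⁶) × (1.4 × 10⁵) / (1.2 × 10⁻⁴))^(1/3)
  = 4.5 × 10⁸ m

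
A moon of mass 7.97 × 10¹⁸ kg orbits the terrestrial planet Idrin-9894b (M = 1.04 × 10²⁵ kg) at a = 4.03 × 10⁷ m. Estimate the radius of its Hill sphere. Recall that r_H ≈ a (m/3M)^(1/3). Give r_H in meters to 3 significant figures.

r_H ≈ a (m/3M)^(1/3)
    = (4.03 × 10⁷) × (7.97 × 10¹⁸ / (3 × 1.04 × 10²⁵))^(1/3)
    = 2.56 × 10⁵ m

2.56 × 10⁵ m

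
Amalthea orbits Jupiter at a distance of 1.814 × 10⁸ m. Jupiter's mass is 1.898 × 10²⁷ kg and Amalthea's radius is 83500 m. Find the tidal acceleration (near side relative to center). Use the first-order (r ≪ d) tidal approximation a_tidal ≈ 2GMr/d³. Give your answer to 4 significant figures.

3.544 × 10⁻³ m/s²

The tidal stretch is the gradient of GM/d² times the body's extent r, hence the 1/d³ dependence.
Δa = 2GMr/d³
   = 2 × (6.674 × 10⁻¹¹) × (1.898 × 10²⁷) × (83500) / (1.814 × 10⁸)³
   = 3.544 × 10⁻³ m/s²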